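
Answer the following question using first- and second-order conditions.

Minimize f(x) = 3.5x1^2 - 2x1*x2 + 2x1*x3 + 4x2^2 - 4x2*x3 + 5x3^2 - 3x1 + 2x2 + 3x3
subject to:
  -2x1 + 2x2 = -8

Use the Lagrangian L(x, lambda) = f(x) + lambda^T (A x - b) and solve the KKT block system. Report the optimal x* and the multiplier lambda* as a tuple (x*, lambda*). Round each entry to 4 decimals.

Form the Lagrangian:
  L(x, lambda) = (1/2) x^T Q x + c^T x + lambda^T (A x - b)
Stationarity (grad_x L = 0): Q x + c + A^T lambda = 0.
Primal feasibility: A x = b.

This gives the KKT block system:
  [ Q   A^T ] [ x     ]   [-c ]
  [ A    0  ] [ lambda ] = [ b ]

Solving the linear system:
  x*      = (2, -2, -1.5)
  lambda* = (6)
  f(x*)   = 16.75

x* = (2, -2, -1.5), lambda* = (6)


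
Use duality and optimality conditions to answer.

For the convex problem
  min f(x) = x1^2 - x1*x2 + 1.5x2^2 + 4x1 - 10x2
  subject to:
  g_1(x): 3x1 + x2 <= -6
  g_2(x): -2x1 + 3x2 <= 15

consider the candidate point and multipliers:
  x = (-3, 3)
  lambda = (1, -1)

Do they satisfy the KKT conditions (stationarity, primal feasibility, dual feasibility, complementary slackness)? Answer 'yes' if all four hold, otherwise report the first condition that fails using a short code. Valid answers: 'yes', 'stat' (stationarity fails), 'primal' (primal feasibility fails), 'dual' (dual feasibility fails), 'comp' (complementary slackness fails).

Gradient of f: grad f(x) = Q x + c = (-5, 2)
Constraint values g_i(x) = a_i^T x - b_i:
  g_1((-3, 3)) = 0
  g_2((-3, 3)) = 0
Stationarity residual: grad f(x) + sum_i lambda_i a_i = (0, 0)
  -> stationarity OK
Primal feasibility (all g_i <= 0): OK
Dual feasibility (all lambda_i >= 0): FAILS
Complementary slackness (lambda_i * g_i(x) = 0 for all i): OK

Verdict: the first failing condition is dual_feasibility -> dual.

dual


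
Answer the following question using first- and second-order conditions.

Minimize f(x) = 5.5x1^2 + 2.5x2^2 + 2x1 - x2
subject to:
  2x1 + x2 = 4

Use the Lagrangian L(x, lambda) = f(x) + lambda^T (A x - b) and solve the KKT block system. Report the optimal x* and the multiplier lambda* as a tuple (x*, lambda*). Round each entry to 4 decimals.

Form the Lagrangian:
  L(x, lambda) = (1/2) x^T Q x + c^T x + lambda^T (A x - b)
Stationarity (grad_x L = 0): Q x + c + A^T lambda = 0.
Primal feasibility: A x = b.

This gives the KKT block system:
  [ Q   A^T ] [ x     ]   [-c ]
  [ A    0  ] [ lambda ] = [ b ]

Solving the linear system:
  x*      = (1.1613, 1.6774)
  lambda* = (-7.3871)
  f(x*)   = 15.0968

x* = (1.1613, 1.6774), lambda* = (-7.3871)


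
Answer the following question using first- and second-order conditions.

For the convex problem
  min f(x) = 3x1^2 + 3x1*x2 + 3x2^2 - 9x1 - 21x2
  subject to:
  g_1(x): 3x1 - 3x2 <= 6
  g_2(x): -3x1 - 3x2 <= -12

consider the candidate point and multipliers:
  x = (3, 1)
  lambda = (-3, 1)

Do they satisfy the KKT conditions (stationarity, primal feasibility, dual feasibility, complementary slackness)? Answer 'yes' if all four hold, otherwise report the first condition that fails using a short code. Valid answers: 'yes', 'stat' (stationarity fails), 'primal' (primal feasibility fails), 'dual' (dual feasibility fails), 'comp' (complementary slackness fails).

Gradient of f: grad f(x) = Q x + c = (12, -6)
Constraint values g_i(x) = a_i^T x - b_i:
  g_1((3, 1)) = 0
  g_2((3, 1)) = 0
Stationarity residual: grad f(x) + sum_i lambda_i a_i = (0, 0)
  -> stationarity OK
Primal feasibility (all g_i <= 0): OK
Dual feasibility (all lambda_i >= 0): FAILS
Complementary slackness (lambda_i * g_i(x) = 0 for all i): OK

Verdict: the first failing condition is dual_feasibility -> dual.

dual


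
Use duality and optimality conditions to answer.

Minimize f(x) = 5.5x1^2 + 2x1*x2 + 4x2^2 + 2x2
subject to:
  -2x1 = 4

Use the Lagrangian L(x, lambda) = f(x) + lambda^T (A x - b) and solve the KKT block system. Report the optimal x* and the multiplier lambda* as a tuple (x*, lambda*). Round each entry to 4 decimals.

Form the Lagrangian:
  L(x, lambda) = (1/2) x^T Q x + c^T x + lambda^T (A x - b)
Stationarity (grad_x L = 0): Q x + c + A^T lambda = 0.
Primal feasibility: A x = b.

This gives the KKT block system:
  [ Q   A^T ] [ x     ]   [-c ]
  [ A    0  ] [ lambda ] = [ b ]

Solving the linear system:
  x*      = (-2, 0.25)
  lambda* = (-10.75)
  f(x*)   = 21.75

x* = (-2, 0.25), lambda* = (-10.75)


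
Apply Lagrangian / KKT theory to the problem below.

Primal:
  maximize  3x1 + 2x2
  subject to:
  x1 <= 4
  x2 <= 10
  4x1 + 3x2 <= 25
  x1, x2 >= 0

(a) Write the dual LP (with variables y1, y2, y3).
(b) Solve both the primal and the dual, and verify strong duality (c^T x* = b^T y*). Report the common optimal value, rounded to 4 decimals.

The standard primal-dual pair for 'max c^T x s.t. A x <= b, x >= 0' is:
  Dual:  min b^T y  s.t.  A^T y >= c,  y >= 0.

So the dual LP is:
  minimize  4y1 + 10y2 + 25y3
  subject to:
    y1 + 4y3 >= 3
    y2 + 3y3 >= 2
    y1, y2, y3 >= 0

Solving the primal: x* = (4, 3).
  primal value c^T x* = 18.
Solving the dual: y* = (0.3333, 0, 0.6667).
  dual value b^T y* = 18.
Strong duality: c^T x* = b^T y*. Confirmed.

18


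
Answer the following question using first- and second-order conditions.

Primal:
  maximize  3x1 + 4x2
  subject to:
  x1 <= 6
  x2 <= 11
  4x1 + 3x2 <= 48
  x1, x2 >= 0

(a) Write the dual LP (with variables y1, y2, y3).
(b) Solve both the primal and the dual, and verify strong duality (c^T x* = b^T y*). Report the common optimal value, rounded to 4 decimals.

The standard primal-dual pair for 'max c^T x s.t. A x <= b, x >= 0' is:
  Dual:  min b^T y  s.t.  A^T y >= c,  y >= 0.

So the dual LP is:
  minimize  6y1 + 11y2 + 48y3
  subject to:
    y1 + 4y3 >= 3
    y2 + 3y3 >= 4
    y1, y2, y3 >= 0

Solving the primal: x* = (3.75, 11).
  primal value c^T x* = 55.25.
Solving the dual: y* = (0, 1.75, 0.75).
  dual value b^T y* = 55.25.
Strong duality: c^T x* = b^T y*. Confirmed.

55.25


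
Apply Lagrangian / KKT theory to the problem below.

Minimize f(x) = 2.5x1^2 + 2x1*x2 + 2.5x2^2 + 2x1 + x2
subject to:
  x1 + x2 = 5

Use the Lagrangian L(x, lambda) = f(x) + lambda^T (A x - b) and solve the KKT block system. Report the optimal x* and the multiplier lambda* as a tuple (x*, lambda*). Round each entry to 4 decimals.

Form the Lagrangian:
  L(x, lambda) = (1/2) x^T Q x + c^T x + lambda^T (A x - b)
Stationarity (grad_x L = 0): Q x + c + A^T lambda = 0.
Primal feasibility: A x = b.

This gives the KKT block system:
  [ Q   A^T ] [ x     ]   [-c ]
  [ A    0  ] [ lambda ] = [ b ]

Solving the linear system:
  x*      = (2.3333, 2.6667)
  lambda* = (-19)
  f(x*)   = 51.1667

x* = (2.3333, 2.6667), lambda* = (-19)


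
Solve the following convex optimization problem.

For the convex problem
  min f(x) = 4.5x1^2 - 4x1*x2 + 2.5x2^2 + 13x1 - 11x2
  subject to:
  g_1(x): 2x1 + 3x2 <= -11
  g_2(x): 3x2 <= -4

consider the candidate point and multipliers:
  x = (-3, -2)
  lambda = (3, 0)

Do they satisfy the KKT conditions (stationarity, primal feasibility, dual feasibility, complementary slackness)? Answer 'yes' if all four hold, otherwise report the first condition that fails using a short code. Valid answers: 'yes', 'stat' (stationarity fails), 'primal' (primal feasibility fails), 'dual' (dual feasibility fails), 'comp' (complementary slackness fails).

Gradient of f: grad f(x) = Q x + c = (-6, -9)
Constraint values g_i(x) = a_i^T x - b_i:
  g_1((-3, -2)) = -1
  g_2((-3, -2)) = -2
Stationarity residual: grad f(x) + sum_i lambda_i a_i = (0, 0)
  -> stationarity OK
Primal feasibility (all g_i <= 0): OK
Dual feasibility (all lambda_i >= 0): OK
Complementary slackness (lambda_i * g_i(x) = 0 for all i): FAILS

Verdict: the first failing condition is complementary_slackness -> comp.

comp


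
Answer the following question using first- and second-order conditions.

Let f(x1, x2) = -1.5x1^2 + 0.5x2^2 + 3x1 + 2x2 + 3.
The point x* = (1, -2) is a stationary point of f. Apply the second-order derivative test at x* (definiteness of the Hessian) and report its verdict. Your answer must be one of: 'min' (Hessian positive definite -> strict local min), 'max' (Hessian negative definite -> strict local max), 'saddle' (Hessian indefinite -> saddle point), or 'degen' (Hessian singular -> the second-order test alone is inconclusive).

Compute the Hessian H = grad^2 f:
  H = [[-3, 0], [0, 1]]
Verify stationarity: grad f(x*) = H x* + g = (0, 0).
Eigenvalues of H: -3, 1.
Eigenvalues have mixed signs, so H is indefinite -> x* is a saddle point.

saddle


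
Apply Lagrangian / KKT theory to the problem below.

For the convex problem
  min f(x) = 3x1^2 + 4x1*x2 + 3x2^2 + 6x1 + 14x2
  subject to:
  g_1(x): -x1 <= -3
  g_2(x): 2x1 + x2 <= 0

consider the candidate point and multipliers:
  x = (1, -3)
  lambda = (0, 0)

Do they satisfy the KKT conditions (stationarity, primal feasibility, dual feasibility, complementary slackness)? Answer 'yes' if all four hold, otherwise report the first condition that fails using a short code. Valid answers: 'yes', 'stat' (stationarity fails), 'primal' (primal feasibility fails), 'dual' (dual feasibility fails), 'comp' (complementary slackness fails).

Gradient of f: grad f(x) = Q x + c = (0, 0)
Constraint values g_i(x) = a_i^T x - b_i:
  g_1((1, -3)) = 2
  g_2((1, -3)) = -1
Stationarity residual: grad f(x) + sum_i lambda_i a_i = (0, 0)
  -> stationarity OK
Primal feasibility (all g_i <= 0): FAILS
Dual feasibility (all lambda_i >= 0): OK
Complementary slackness (lambda_i * g_i(x) = 0 for all i): OK

Verdict: the first failing condition is primal_feasibility -> primal.

primal


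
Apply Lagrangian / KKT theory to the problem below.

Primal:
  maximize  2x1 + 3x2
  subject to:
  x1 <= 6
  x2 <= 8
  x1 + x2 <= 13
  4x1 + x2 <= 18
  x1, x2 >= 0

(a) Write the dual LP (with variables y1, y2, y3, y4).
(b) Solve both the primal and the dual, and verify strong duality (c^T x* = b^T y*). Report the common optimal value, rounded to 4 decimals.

The standard primal-dual pair for 'max c^T x s.t. A x <= b, x >= 0' is:
  Dual:  min b^T y  s.t.  A^T y >= c,  y >= 0.

So the dual LP is:
  minimize  6y1 + 8y2 + 13y3 + 18y4
  subject to:
    y1 + y3 + 4y4 >= 2
    y2 + y3 + y4 >= 3
    y1, y2, y3, y4 >= 0

Solving the primal: x* = (2.5, 8).
  primal value c^T x* = 29.
Solving the dual: y* = (0, 2.5, 0, 0.5).
  dual value b^T y* = 29.
Strong duality: c^T x* = b^T y*. Confirmed.

29


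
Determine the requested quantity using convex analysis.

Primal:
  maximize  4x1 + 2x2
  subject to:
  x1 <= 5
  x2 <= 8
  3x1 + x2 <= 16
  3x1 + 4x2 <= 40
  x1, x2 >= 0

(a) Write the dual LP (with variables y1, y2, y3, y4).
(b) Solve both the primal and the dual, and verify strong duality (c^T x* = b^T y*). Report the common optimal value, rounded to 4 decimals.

The standard primal-dual pair for 'max c^T x s.t. A x <= b, x >= 0' is:
  Dual:  min b^T y  s.t.  A^T y >= c,  y >= 0.

So the dual LP is:
  minimize  5y1 + 8y2 + 16y3 + 40y4
  subject to:
    y1 + 3y3 + 3y4 >= 4
    y2 + y3 + 4y4 >= 2
    y1, y2, y3, y4 >= 0

Solving the primal: x* = (2.6667, 8).
  primal value c^T x* = 26.6667.
Solving the dual: y* = (0, 0.6667, 1.3333, 0).
  dual value b^T y* = 26.6667.
Strong duality: c^T x* = b^T y*. Confirmed.

26.6667


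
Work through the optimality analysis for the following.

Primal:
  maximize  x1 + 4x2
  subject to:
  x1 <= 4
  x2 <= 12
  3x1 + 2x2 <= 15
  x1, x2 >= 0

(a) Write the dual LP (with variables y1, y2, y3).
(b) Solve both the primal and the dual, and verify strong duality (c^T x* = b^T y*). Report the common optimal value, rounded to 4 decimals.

The standard primal-dual pair for 'max c^T x s.t. A x <= b, x >= 0' is:
  Dual:  min b^T y  s.t.  A^T y >= c,  y >= 0.

So the dual LP is:
  minimize  4y1 + 12y2 + 15y3
  subject to:
    y1 + 3y3 >= 1
    y2 + 2y3 >= 4
    y1, y2, y3 >= 0

Solving the primal: x* = (0, 7.5).
  primal value c^T x* = 30.
Solving the dual: y* = (0, 0, 2).
  dual value b^T y* = 30.
Strong duality: c^T x* = b^T y*. Confirmed.

30


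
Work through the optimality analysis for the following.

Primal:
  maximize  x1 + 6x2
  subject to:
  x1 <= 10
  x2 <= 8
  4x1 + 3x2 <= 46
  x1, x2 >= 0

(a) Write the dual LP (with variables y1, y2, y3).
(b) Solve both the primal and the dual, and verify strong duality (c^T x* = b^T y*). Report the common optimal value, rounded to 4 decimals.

The standard primal-dual pair for 'max c^T x s.t. A x <= b, x >= 0' is:
  Dual:  min b^T y  s.t.  A^T y >= c,  y >= 0.

So the dual LP is:
  minimize  10y1 + 8y2 + 46y3
  subject to:
    y1 + 4y3 >= 1
    y2 + 3y3 >= 6
    y1, y2, y3 >= 0

Solving the primal: x* = (5.5, 8).
  primal value c^T x* = 53.5.
Solving the dual: y* = (0, 5.25, 0.25).
  dual value b^T y* = 53.5.
Strong duality: c^T x* = b^T y*. Confirmed.

53.5


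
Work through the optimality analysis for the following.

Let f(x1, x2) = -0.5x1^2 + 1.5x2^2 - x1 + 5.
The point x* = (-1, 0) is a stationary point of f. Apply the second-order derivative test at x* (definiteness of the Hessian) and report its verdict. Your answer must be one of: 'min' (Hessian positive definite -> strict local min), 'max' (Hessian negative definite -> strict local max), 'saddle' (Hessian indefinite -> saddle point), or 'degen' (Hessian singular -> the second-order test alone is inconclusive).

Compute the Hessian H = grad^2 f:
  H = [[-1, 0], [0, 3]]
Verify stationarity: grad f(x*) = H x* + g = (0, 0).
Eigenvalues of H: -1, 3.
Eigenvalues have mixed signs, so H is indefinite -> x* is a saddle point.

saddle


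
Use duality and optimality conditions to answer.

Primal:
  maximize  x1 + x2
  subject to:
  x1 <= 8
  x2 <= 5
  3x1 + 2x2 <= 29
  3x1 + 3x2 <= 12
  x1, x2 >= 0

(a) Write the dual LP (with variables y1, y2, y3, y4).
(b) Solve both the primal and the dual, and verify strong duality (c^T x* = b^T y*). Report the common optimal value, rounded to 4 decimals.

The standard primal-dual pair for 'max c^T x s.t. A x <= b, x >= 0' is:
  Dual:  min b^T y  s.t.  A^T y >= c,  y >= 0.

So the dual LP is:
  minimize  8y1 + 5y2 + 29y3 + 12y4
  subject to:
    y1 + 3y3 + 3y4 >= 1
    y2 + 2y3 + 3y4 >= 1
    y1, y2, y3, y4 >= 0

Solving the primal: x* = (4, 0).
  primal value c^T x* = 4.
Solving the dual: y* = (0, 0, 0, 0.3333).
  dual value b^T y* = 4.
Strong duality: c^T x* = b^T y*. Confirmed.

4


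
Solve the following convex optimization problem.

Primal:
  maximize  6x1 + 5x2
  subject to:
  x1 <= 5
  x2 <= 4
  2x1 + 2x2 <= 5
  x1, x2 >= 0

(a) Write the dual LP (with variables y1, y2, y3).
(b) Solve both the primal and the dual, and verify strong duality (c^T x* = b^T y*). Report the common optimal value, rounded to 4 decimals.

The standard primal-dual pair for 'max c^T x s.t. A x <= b, x >= 0' is:
  Dual:  min b^T y  s.t.  A^T y >= c,  y >= 0.

So the dual LP is:
  minimize  5y1 + 4y2 + 5y3
  subject to:
    y1 + 2y3 >= 6
    y2 + 2y3 >= 5
    y1, y2, y3 >= 0

Solving the primal: x* = (2.5, 0).
  primal value c^T x* = 15.
Solving the dual: y* = (0, 0, 3).
  dual value b^T y* = 15.
Strong duality: c^T x* = b^T y*. Confirmed.

15


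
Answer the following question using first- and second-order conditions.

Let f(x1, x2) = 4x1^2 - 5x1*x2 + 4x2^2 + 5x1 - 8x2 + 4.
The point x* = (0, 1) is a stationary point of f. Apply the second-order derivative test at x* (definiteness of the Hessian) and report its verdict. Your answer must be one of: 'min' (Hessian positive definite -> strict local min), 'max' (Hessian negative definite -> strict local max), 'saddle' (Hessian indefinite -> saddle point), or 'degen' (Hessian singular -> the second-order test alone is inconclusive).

Compute the Hessian H = grad^2 f:
  H = [[8, -5], [-5, 8]]
Verify stationarity: grad f(x*) = H x* + g = (0, 0).
Eigenvalues of H: 3, 13.
Both eigenvalues > 0, so H is positive definite -> x* is a strict local min.

min


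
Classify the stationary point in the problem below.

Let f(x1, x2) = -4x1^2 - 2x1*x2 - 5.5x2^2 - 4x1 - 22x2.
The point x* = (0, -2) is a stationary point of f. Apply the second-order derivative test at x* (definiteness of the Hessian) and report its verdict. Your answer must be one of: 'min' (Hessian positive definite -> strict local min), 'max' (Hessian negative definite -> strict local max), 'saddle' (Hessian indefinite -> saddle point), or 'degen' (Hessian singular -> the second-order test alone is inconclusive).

Compute the Hessian H = grad^2 f:
  H = [[-8, -2], [-2, -11]]
Verify stationarity: grad f(x*) = H x* + g = (0, 0).
Eigenvalues of H: -12, -7.
Both eigenvalues < 0, so H is negative definite -> x* is a strict local max.

max


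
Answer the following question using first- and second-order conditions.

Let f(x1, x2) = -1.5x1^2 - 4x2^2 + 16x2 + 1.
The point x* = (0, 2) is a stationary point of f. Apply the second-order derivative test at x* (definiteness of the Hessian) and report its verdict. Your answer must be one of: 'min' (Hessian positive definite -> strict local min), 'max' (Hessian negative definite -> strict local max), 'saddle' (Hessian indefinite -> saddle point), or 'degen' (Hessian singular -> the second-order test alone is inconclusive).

Compute the Hessian H = grad^2 f:
  H = [[-3, 0], [0, -8]]
Verify stationarity: grad f(x*) = H x* + g = (0, 0).
Eigenvalues of H: -8, -3.
Both eigenvalues < 0, so H is negative definite -> x* is a strict local max.

max


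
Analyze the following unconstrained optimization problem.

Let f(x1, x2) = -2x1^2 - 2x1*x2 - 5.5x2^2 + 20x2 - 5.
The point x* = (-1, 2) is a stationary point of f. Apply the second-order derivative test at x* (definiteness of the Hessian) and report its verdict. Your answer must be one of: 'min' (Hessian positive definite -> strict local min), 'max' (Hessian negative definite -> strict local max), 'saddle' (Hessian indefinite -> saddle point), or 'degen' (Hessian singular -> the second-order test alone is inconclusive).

Compute the Hessian H = grad^2 f:
  H = [[-4, -2], [-2, -11]]
Verify stationarity: grad f(x*) = H x* + g = (0, 0).
Eigenvalues of H: -11.5311, -3.4689.
Both eigenvalues < 0, so H is negative definite -> x* is a strict local max.

max


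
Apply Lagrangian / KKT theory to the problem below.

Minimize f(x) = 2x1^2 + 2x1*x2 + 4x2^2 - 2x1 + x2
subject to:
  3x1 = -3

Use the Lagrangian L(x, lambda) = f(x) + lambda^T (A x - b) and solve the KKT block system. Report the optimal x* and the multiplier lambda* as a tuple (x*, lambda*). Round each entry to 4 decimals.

Form the Lagrangian:
  L(x, lambda) = (1/2) x^T Q x + c^T x + lambda^T (A x - b)
Stationarity (grad_x L = 0): Q x + c + A^T lambda = 0.
Primal feasibility: A x = b.

This gives the KKT block system:
  [ Q   A^T ] [ x     ]   [-c ]
  [ A    0  ] [ lambda ] = [ b ]

Solving the linear system:
  x*      = (-1, 0.125)
  lambda* = (1.9167)
  f(x*)   = 3.9375

x* = (-1, 0.125), lambda* = (1.9167)


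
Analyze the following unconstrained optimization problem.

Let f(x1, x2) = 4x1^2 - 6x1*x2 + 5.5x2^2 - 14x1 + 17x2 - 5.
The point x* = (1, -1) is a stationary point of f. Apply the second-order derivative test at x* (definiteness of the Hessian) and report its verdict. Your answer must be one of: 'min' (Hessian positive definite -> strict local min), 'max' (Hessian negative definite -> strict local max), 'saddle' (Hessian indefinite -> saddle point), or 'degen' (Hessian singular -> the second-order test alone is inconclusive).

Compute the Hessian H = grad^2 f:
  H = [[8, -6], [-6, 11]]
Verify stationarity: grad f(x*) = H x* + g = (0, 0).
Eigenvalues of H: 3.3153, 15.6847.
Both eigenvalues > 0, so H is positive definite -> x* is a strict local min.

min


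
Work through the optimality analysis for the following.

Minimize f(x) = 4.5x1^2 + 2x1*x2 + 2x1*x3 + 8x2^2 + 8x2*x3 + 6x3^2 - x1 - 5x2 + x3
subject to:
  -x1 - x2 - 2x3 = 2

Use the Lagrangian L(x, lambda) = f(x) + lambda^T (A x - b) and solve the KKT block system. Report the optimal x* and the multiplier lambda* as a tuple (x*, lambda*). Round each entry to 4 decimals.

Form the Lagrangian:
  L(x, lambda) = (1/2) x^T Q x + c^T x + lambda^T (A x - b)
Stationarity (grad_x L = 0): Q x + c + A^T lambda = 0.
Primal feasibility: A x = b.

This gives the KKT block system:
  [ Q   A^T ] [ x     ]   [-c ]
  [ A    0  ] [ lambda ] = [ b ]

Solving the linear system:
  x*      = (-0.25, 0.6818, -1.2159)
  lambda* = (-4.3182)
  f(x*)   = 2.1307

x* = (-0.25, 0.6818, -1.2159), lambda* = (-4.3182)


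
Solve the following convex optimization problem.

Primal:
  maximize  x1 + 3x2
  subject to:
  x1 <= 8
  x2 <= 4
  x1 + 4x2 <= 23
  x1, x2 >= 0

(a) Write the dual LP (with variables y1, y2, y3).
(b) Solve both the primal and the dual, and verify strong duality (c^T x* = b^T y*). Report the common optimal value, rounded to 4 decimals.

The standard primal-dual pair for 'max c^T x s.t. A x <= b, x >= 0' is:
  Dual:  min b^T y  s.t.  A^T y >= c,  y >= 0.

So the dual LP is:
  minimize  8y1 + 4y2 + 23y3
  subject to:
    y1 + y3 >= 1
    y2 + 4y3 >= 3
    y1, y2, y3 >= 0

Solving the primal: x* = (8, 3.75).
  primal value c^T x* = 19.25.
Solving the dual: y* = (0.25, 0, 0.75).
  dual value b^T y* = 19.25.
Strong duality: c^T x* = b^T y*. Confirmed.

19.25


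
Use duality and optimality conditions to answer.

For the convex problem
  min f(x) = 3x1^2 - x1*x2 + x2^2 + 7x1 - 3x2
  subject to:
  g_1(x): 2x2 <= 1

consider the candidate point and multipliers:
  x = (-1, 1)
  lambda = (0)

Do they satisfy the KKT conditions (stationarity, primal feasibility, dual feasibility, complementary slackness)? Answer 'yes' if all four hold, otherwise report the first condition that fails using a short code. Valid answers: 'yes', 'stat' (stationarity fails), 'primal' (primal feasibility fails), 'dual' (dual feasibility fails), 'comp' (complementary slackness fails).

Gradient of f: grad f(x) = Q x + c = (0, 0)
Constraint values g_i(x) = a_i^T x - b_i:
  g_1((-1, 1)) = 1
Stationarity residual: grad f(x) + sum_i lambda_i a_i = (0, 0)
  -> stationarity OK
Primal feasibility (all g_i <= 0): FAILS
Dual feasibility (all lambda_i >= 0): OK
Complementary slackness (lambda_i * g_i(x) = 0 for all i): OK

Verdict: the first failing condition is primal_feasibility -> primal.

primal


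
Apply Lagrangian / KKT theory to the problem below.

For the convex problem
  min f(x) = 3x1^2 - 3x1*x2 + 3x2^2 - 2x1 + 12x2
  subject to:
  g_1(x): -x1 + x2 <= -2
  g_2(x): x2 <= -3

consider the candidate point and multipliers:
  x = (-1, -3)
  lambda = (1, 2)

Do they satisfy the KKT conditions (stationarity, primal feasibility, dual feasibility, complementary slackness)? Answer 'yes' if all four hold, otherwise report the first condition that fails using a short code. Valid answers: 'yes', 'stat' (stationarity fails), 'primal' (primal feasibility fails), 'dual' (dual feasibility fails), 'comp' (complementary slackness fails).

Gradient of f: grad f(x) = Q x + c = (1, -3)
Constraint values g_i(x) = a_i^T x - b_i:
  g_1((-1, -3)) = 0
  g_2((-1, -3)) = 0
Stationarity residual: grad f(x) + sum_i lambda_i a_i = (0, 0)
  -> stationarity OK
Primal feasibility (all g_i <= 0): OK
Dual feasibility (all lambda_i >= 0): OK
Complementary slackness (lambda_i * g_i(x) = 0 for all i): OK

Verdict: yes, KKT holds.

yes


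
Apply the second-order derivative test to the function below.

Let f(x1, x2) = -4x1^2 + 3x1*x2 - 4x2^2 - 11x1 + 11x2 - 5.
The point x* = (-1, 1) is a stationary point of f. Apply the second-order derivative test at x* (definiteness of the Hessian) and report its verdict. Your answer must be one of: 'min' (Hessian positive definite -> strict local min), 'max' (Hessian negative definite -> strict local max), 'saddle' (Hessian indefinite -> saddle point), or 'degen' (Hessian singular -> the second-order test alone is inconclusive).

Compute the Hessian H = grad^2 f:
  H = [[-8, 3], [3, -8]]
Verify stationarity: grad f(x*) = H x* + g = (0, 0).
Eigenvalues of H: -11, -5.
Both eigenvalues < 0, so H is negative definite -> x* is a strict local max.

max


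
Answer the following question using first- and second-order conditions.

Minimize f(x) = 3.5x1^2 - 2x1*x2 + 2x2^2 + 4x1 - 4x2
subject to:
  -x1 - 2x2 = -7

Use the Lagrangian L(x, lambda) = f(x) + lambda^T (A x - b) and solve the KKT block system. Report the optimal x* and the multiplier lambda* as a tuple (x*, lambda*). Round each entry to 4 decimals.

Form the Lagrangian:
  L(x, lambda) = (1/2) x^T Q x + c^T x + lambda^T (A x - b)
Stationarity (grad_x L = 0): Q x + c + A^T lambda = 0.
Primal feasibility: A x = b.

This gives the KKT block system:
  [ Q   A^T ] [ x     ]   [-c ]
  [ A    0  ] [ lambda ] = [ b ]

Solving the linear system:
  x*      = (0.8, 3.1)
  lambda* = (3.4)
  f(x*)   = 7.3

x* = (0.8, 3.1), lambda* = (3.4)


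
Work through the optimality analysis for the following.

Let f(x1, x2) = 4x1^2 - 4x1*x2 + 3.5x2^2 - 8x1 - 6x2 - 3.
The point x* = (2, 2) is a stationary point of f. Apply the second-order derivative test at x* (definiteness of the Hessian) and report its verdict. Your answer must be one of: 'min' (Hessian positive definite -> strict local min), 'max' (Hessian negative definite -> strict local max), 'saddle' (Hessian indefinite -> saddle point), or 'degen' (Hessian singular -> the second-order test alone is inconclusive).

Compute the Hessian H = grad^2 f:
  H = [[8, -4], [-4, 7]]
Verify stationarity: grad f(x*) = H x* + g = (0, 0).
Eigenvalues of H: 3.4689, 11.5311.
Both eigenvalues > 0, so H is positive definite -> x* is a strict local min.

min


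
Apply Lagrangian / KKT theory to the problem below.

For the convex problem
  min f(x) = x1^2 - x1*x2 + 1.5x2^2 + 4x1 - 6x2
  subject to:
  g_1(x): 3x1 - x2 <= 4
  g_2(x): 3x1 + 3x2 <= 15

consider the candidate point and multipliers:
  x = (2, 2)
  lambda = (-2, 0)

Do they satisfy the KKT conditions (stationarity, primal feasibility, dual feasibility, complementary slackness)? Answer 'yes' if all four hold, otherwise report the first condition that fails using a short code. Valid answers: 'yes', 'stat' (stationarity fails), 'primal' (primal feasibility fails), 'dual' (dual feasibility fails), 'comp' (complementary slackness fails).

Gradient of f: grad f(x) = Q x + c = (6, -2)
Constraint values g_i(x) = a_i^T x - b_i:
  g_1((2, 2)) = 0
  g_2((2, 2)) = -3
Stationarity residual: grad f(x) + sum_i lambda_i a_i = (0, 0)
  -> stationarity OK
Primal feasibility (all g_i <= 0): OK
Dual feasibility (all lambda_i >= 0): FAILS
Complementary slackness (lambda_i * g_i(x) = 0 for all i): OK

Verdict: the first failing condition is dual_feasibility -> dual.

dual


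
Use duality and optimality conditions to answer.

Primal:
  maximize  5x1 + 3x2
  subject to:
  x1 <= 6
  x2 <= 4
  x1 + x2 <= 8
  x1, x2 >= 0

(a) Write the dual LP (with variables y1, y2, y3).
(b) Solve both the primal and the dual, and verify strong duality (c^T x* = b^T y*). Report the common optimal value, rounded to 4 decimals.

The standard primal-dual pair for 'max c^T x s.t. A x <= b, x >= 0' is:
  Dual:  min b^T y  s.t.  A^T y >= c,  y >= 0.

So the dual LP is:
  minimize  6y1 + 4y2 + 8y3
  subject to:
    y1 + y3 >= 5
    y2 + y3 >= 3
    y1, y2, y3 >= 0

Solving the primal: x* = (6, 2).
  primal value c^T x* = 36.
Solving the dual: y* = (2, 0, 3).
  dual value b^T y* = 36.
Strong duality: c^T x* = b^T y*. Confirmed.

36


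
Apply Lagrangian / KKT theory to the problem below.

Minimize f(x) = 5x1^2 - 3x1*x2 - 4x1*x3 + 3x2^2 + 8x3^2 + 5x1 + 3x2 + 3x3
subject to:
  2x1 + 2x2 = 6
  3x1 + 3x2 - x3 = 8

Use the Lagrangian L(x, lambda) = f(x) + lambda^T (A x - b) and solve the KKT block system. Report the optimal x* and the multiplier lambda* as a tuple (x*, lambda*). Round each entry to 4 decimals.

Form the Lagrangian:
  L(x, lambda) = (1/2) x^T Q x + c^T x + lambda^T (A x - b)
Stationarity (grad_x L = 0): Q x + c + A^T lambda = 0.
Primal feasibility: A x = b.

This gives the KKT block system:
  [ Q   A^T ] [ x     ]   [-c ]
  [ A    0  ] [ lambda ] = [ b ]

Solving the linear system:
  x*      = (1.3182, 1.6818, 1)
  lambda* = (-25.1591, 13.7273)
  f(x*)   = 27.8864

x* = (1.3182, 1.6818, 1), lambda* = (-25.1591, 13.7273)


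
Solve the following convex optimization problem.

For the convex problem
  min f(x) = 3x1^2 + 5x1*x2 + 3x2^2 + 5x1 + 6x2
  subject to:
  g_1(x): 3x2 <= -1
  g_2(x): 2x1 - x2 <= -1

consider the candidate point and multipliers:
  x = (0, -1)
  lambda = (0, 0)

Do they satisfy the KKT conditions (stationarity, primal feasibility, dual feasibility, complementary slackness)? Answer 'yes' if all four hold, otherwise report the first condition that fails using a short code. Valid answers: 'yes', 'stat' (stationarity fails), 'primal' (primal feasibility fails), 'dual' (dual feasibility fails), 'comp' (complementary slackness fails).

Gradient of f: grad f(x) = Q x + c = (0, 0)
Constraint values g_i(x) = a_i^T x - b_i:
  g_1((0, -1)) = -2
  g_2((0, -1)) = 2
Stationarity residual: grad f(x) + sum_i lambda_i a_i = (0, 0)
  -> stationarity OK
Primal feasibility (all g_i <= 0): FAILS
Dual feasibility (all lambda_i >= 0): OK
Complementary slackness (lambda_i * g_i(x) = 0 for all i): OK

Verdict: the first failing condition is primal_feasibility -> primal.

primal


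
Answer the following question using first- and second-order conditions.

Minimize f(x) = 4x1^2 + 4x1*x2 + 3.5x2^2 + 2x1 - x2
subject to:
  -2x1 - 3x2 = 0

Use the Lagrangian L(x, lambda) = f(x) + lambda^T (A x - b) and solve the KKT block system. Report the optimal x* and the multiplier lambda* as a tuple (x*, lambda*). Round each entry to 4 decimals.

Form the Lagrangian:
  L(x, lambda) = (1/2) x^T Q x + c^T x + lambda^T (A x - b)
Stationarity (grad_x L = 0): Q x + c + A^T lambda = 0.
Primal feasibility: A x = b.

This gives the KKT block system:
  [ Q   A^T ] [ x     ]   [-c ]
  [ A    0  ] [ lambda ] = [ b ]

Solving the linear system:
  x*      = (-0.4615, 0.3077)
  lambda* = (-0.2308)
  f(x*)   = -0.6154

x* = (-0.4615, 0.3077), lambda* = (-0.2308)


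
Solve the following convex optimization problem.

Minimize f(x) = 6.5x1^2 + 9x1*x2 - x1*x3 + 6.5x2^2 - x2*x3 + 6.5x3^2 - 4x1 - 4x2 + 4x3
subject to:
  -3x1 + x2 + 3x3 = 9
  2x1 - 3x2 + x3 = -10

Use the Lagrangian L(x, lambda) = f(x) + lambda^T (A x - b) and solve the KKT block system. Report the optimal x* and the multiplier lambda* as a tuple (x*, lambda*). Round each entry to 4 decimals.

Form the Lagrangian:
  L(x, lambda) = (1/2) x^T Q x + c^T x + lambda^T (A x - b)
Stationarity (grad_x L = 0): Q x + c + A^T lambda = 0.
Primal feasibility: A x = b.

This gives the KKT block system:
  [ Q   A^T ] [ x     ]   [-c ]
  [ A    0  ] [ lambda ] = [ b ]

Solving the linear system:
  x*      = (-1.9669, 2.1298, 0.3232)
  lambda* = (-2.9779, 0.895)
  f(x*)   = 18.1961

x* = (-1.9669, 2.1298, 0.3232), lambda* = (-2.9779, 0.895)


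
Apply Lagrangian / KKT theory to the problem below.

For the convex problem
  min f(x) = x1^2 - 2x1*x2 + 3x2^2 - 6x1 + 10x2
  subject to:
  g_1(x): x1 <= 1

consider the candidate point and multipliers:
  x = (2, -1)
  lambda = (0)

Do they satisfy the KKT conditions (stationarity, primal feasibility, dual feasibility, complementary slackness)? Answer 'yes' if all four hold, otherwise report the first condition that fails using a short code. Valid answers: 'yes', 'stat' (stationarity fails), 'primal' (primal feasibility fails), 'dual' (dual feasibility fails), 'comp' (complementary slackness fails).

Gradient of f: grad f(x) = Q x + c = (0, 0)
Constraint values g_i(x) = a_i^T x - b_i:
  g_1((2, -1)) = 1
Stationarity residual: grad f(x) + sum_i lambda_i a_i = (0, 0)
  -> stationarity OK
Primal feasibility (all g_i <= 0): FAILS
Dual feasibility (all lambda_i >= 0): OK
Complementary slackness (lambda_i * g_i(x) = 0 for all i): OK

Verdict: the first failing condition is primal_feasibility -> primal.

primal


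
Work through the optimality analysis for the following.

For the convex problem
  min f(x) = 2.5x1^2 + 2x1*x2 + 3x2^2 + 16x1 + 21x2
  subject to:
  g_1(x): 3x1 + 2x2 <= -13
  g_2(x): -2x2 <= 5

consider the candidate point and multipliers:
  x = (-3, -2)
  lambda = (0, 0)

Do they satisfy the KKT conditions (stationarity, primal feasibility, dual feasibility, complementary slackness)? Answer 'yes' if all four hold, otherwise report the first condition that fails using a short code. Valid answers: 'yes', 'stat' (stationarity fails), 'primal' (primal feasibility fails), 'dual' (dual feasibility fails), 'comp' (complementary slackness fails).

Gradient of f: grad f(x) = Q x + c = (-3, 3)
Constraint values g_i(x) = a_i^T x - b_i:
  g_1((-3, -2)) = 0
  g_2((-3, -2)) = -1
Stationarity residual: grad f(x) + sum_i lambda_i a_i = (-3, 3)
  -> stationarity FAILS
Primal feasibility (all g_i <= 0): OK
Dual feasibility (all lambda_i >= 0): OK
Complementary slackness (lambda_i * g_i(x) = 0 for all i): OK

Verdict: the first failing condition is stationarity -> stat.

stat


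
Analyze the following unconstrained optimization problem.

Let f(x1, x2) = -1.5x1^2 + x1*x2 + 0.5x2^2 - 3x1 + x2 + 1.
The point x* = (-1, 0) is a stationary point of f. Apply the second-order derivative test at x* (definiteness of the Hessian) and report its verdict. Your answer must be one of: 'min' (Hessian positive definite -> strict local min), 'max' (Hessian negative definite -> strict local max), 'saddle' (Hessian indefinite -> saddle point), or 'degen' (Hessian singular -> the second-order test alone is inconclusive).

Compute the Hessian H = grad^2 f:
  H = [[-3, 1], [1, 1]]
Verify stationarity: grad f(x*) = H x* + g = (0, 0).
Eigenvalues of H: -3.2361, 1.2361.
Eigenvalues have mixed signs, so H is indefinite -> x* is a saddle point.

saddle


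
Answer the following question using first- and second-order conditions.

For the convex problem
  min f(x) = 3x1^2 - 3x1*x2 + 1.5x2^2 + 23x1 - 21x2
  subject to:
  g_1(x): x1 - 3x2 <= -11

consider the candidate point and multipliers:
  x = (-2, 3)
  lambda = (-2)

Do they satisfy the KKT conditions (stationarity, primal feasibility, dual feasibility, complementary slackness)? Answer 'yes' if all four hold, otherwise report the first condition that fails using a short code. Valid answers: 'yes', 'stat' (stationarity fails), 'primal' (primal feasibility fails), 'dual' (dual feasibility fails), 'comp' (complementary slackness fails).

Gradient of f: grad f(x) = Q x + c = (2, -6)
Constraint values g_i(x) = a_i^T x - b_i:
  g_1((-2, 3)) = 0
Stationarity residual: grad f(x) + sum_i lambda_i a_i = (0, 0)
  -> stationarity OK
Primal feasibility (all g_i <= 0): OK
Dual feasibility (all lambda_i >= 0): FAILS
Complementary slackness (lambda_i * g_i(x) = 0 for all i): OK

Verdict: the first failing condition is dual_feasibility -> dual.

dual


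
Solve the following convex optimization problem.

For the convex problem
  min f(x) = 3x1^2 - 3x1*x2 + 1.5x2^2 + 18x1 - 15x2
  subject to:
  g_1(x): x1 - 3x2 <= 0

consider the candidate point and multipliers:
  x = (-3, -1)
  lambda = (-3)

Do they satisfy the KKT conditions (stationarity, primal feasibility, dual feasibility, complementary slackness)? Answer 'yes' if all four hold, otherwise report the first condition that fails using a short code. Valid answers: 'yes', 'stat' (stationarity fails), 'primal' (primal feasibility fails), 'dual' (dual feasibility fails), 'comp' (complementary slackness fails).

Gradient of f: grad f(x) = Q x + c = (3, -9)
Constraint values g_i(x) = a_i^T x - b_i:
  g_1((-3, -1)) = 0
Stationarity residual: grad f(x) + sum_i lambda_i a_i = (0, 0)
  -> stationarity OK
Primal feasibility (all g_i <= 0): OK
Dual feasibility (all lambda_i >= 0): FAILS
Complementary slackness (lambda_i * g_i(x) = 0 for all i): OK

Verdict: the first failing condition is dual_feasibility -> dual.

dual


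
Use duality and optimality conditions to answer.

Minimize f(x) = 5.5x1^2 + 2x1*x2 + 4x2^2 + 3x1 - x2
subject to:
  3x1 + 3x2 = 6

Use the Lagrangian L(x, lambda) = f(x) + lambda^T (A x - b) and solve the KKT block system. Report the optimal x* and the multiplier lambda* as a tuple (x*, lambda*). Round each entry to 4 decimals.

Form the Lagrangian:
  L(x, lambda) = (1/2) x^T Q x + c^T x + lambda^T (A x - b)
Stationarity (grad_x L = 0): Q x + c + A^T lambda = 0.
Primal feasibility: A x = b.

This gives the KKT block system:
  [ Q   A^T ] [ x     ]   [-c ]
  [ A    0  ] [ lambda ] = [ b ]

Solving the linear system:
  x*      = (0.5333, 1.4667)
  lambda* = (-3.9333)
  f(x*)   = 11.8667

x* = (0.5333, 1.4667), lambda* = (-3.9333)


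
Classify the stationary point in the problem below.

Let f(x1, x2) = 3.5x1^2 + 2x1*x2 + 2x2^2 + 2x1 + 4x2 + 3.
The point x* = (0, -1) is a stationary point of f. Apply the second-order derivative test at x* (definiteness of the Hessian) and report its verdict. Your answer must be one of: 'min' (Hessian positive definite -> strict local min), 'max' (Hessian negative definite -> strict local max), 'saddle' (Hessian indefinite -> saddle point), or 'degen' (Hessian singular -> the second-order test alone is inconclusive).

Compute the Hessian H = grad^2 f:
  H = [[7, 2], [2, 4]]
Verify stationarity: grad f(x*) = H x* + g = (0, 0).
Eigenvalues of H: 3, 8.
Both eigenvalues > 0, so H is positive definite -> x* is a strict local min.

min


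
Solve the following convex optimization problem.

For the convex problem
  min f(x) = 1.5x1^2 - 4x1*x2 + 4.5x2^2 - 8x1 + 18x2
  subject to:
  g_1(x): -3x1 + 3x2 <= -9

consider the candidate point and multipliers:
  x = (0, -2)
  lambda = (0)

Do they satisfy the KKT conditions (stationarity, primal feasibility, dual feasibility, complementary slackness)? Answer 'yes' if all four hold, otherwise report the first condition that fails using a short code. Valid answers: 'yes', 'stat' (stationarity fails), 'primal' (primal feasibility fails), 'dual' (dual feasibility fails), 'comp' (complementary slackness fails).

Gradient of f: grad f(x) = Q x + c = (0, 0)
Constraint values g_i(x) = a_i^T x - b_i:
  g_1((0, -2)) = 3
Stationarity residual: grad f(x) + sum_i lambda_i a_i = (0, 0)
  -> stationarity OK
Primal feasibility (all g_i <= 0): FAILS
Dual feasibility (all lambda_i >= 0): OK
Complementary slackness (lambda_i * g_i(x) = 0 for all i): OK

Verdict: the first failing condition is primal_feasibility -> primal.

primal


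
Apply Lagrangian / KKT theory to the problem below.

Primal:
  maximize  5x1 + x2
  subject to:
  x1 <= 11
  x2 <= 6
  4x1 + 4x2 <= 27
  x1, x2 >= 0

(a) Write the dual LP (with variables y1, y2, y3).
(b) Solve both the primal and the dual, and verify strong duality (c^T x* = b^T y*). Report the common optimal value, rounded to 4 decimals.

The standard primal-dual pair for 'max c^T x s.t. A x <= b, x >= 0' is:
  Dual:  min b^T y  s.t.  A^T y >= c,  y >= 0.

So the dual LP is:
  minimize  11y1 + 6y2 + 27y3
  subject to:
    y1 + 4y3 >= 5
    y2 + 4y3 >= 1
    y1, y2, y3 >= 0

Solving the primal: x* = (6.75, 0).
  primal value c^T x* = 33.75.
Solving the dual: y* = (0, 0, 1.25).
  dual value b^T y* = 33.75.
Strong duality: c^T x* = b^T y*. Confirmed.

33.75


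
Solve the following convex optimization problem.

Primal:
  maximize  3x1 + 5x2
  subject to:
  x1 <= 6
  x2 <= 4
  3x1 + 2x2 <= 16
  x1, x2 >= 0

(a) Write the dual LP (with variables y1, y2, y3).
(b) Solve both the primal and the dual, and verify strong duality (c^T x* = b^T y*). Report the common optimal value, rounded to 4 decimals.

The standard primal-dual pair for 'max c^T x s.t. A x <= b, x >= 0' is:
  Dual:  min b^T y  s.t.  A^T y >= c,  y >= 0.

So the dual LP is:
  minimize  6y1 + 4y2 + 16y3
  subject to:
    y1 + 3y3 >= 3
    y2 + 2y3 >= 5
    y1, y2, y3 >= 0

Solving the primal: x* = (2.6667, 4).
  primal value c^T x* = 28.
Solving the dual: y* = (0, 3, 1).
  dual value b^T y* = 28.
Strong duality: c^T x* = b^T y*. Confirmed.

28


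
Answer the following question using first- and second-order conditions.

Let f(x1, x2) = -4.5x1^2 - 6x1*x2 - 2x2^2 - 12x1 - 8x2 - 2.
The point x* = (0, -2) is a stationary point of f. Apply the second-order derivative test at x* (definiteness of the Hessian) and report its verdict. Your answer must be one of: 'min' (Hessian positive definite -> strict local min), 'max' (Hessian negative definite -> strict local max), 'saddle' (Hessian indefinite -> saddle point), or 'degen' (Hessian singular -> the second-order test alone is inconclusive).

Compute the Hessian H = grad^2 f:
  H = [[-9, -6], [-6, -4]]
Verify stationarity: grad f(x*) = H x* + g = (0, 0).
Eigenvalues of H: -13, 0.
H has a zero eigenvalue (singular; negative semidefinite but not definite), so H is neither positive definite, negative definite, nor indefinite. The second-order test alone is inconclusive -> degen.
(Indeed, f is constant along the null direction of H through x*, so x* is not a strict local extremum.)

degen
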